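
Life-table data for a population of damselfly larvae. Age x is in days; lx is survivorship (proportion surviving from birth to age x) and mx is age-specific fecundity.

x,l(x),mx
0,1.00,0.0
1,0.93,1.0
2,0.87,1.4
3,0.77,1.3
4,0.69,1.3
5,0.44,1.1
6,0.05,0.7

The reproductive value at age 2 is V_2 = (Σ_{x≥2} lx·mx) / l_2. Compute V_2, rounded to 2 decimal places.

lx·mx for x ≥ 2: 1.218, 1.001, 0.897, 0.484, 0.035 → sum = 3.635
V_2 = 3.635 / l_2 = 3.635 / 0.87 = 4.178161… → 4.18

4.18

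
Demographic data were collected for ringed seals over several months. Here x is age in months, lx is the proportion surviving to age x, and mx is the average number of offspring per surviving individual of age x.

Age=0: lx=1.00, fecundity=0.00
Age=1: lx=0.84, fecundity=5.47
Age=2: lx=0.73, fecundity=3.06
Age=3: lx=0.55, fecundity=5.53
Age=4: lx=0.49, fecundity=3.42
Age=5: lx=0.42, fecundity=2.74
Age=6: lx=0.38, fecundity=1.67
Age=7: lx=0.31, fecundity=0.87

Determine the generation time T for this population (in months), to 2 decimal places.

2.67

lx·mx: 0, 4.5948, 2.2338, 3.0415, 1.6758, 1.1508, 0.6346, 0.2697 → R0 = 13.601
x·lx·mx: 0, 4.5948, 4.4676, 9.1245, 6.7032, 5.754, 3.8076, 1.8879 → Σ = 36.3396
T = 36.3396 / 13.601 = 2.671833… → 2.67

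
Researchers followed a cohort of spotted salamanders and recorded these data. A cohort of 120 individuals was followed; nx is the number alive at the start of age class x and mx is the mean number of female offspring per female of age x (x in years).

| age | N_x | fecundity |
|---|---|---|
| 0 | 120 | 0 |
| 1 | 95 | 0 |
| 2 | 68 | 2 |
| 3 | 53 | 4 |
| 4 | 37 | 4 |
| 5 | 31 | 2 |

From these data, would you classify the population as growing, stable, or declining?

growing

lx = nx/n0 = nx/120: 1, 0.79167…, 0.56667…, 0.44167…, 0.30833…, 0.25833…
R0 = Σ lx·mx = 0 + 0 + 1.133333… + 1.766667… + 1.233333… + 0.516667… = 4.65…
R0 > 1, so the population is growing.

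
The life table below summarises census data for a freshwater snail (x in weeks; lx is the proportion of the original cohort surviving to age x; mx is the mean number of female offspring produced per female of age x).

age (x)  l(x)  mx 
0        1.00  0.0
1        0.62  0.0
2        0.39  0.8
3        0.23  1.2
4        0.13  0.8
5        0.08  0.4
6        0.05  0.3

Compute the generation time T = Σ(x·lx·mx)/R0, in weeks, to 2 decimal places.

2.87

lx·mx: 0, 0, 0.312, 0.276, 0.104, 0.032, 0.015 → R0 = 0.739
x·lx·mx: 0, 0, 0.624, 0.828, 0.416, 0.16, 0.09 → Σ = 2.118
T = 2.118 / 0.739 = 2.866035… → 2.87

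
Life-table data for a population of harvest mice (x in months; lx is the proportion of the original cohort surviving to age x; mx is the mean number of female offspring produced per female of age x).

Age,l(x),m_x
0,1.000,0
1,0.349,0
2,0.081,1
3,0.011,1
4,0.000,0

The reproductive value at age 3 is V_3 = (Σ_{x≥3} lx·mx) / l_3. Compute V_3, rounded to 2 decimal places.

lx·mx for x ≥ 3: 0.011, 0 → sum = 0.011
V_3 = 0.011 / l_3 = 0.011 / 0.011 = 1 → 1.00

1.00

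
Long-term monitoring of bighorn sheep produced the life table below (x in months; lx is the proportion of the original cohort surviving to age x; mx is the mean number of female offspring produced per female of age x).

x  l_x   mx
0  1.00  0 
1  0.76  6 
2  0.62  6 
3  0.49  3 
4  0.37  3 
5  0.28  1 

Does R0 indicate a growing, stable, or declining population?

growing

R0 = Σ lx·mx = 0 + 4.56 + 3.72 + 1.47 + 1.11 + 0.28 = 11.14
R0 > 1, so the population is growing.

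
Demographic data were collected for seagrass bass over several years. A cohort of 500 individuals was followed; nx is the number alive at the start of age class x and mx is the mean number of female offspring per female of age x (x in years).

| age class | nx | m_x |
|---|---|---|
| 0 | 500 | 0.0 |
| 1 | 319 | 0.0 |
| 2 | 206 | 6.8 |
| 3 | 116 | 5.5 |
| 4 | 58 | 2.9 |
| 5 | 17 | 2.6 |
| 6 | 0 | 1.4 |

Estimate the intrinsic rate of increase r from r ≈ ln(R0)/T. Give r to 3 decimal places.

0.604

lx = nx/n0 = nx/500: 1, 0.638, 0.412, 0.232, 0.116, 0.034, 0
R0 = Σ lx·mx = 0 + 0 + 2.8016 + 1.276 + 0.3364 + 0.0884 + 0 = 4.5024
Σ x·lx·mx = 11.2188; T = 11.2188/4.5024 = 2.49174…
r ≈ ln(R0)/T = ln(4.5024)/2.49174… = 0.60384… → 0.604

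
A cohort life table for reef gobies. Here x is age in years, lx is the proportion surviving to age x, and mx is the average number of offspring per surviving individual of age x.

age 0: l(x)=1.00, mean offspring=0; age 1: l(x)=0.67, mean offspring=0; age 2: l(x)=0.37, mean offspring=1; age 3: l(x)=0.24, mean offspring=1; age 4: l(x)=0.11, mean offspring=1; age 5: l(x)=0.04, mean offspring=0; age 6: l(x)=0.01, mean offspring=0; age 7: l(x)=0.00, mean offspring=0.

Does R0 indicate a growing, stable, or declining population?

R0 = Σ lx·mx = 0 + 0 + 0.37 + 0.24 + 0.11 + 0 + 0 + 0 = 0.72
R0 < 1, so the population is declining.

declining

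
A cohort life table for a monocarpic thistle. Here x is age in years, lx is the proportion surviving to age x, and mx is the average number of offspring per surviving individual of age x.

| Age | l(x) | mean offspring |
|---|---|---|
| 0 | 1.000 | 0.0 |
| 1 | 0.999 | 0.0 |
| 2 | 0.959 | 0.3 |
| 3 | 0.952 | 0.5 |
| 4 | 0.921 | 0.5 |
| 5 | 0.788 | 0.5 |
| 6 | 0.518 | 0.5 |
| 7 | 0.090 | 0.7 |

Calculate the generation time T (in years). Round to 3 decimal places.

4.026

lx·mx: 0, 0, 0.2877, 0.476, 0.4605, 0.394, 0.259, 0.063 → R0 = 1.9402
x·lx·mx: 0, 0, 0.5754, 1.428, 1.842, 1.97, 1.554, 0.441 → Σ = 7.8104
T = 7.8104 / 1.9402 = 4.025564… → 4.026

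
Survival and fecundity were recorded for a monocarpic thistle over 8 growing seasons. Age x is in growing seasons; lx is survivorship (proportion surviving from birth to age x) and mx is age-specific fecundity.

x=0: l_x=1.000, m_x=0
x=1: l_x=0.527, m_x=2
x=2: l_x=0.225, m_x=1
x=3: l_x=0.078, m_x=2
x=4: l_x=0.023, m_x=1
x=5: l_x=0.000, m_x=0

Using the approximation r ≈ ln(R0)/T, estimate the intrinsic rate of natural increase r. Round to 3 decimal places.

R0 = Σ lx·mx = 0 + 1.054 + 0.225 + 0.156 + 0.023 + 0 = 1.458
Σ x·lx·mx = 2.064; T = 2.064/1.458 = 1.41564…
r ≈ ln(R0)/T = ln(1.458)/1.41564… = 0.26636… → 0.266

0.266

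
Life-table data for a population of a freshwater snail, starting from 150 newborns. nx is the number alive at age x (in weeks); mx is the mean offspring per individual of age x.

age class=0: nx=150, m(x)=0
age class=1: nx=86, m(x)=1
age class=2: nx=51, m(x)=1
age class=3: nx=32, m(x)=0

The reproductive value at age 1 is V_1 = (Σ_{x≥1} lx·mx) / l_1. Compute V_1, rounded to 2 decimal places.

lx = nx/n0 = nx/150: 1, 0.57333…, 0.34, 0.21333…
lx·mx for x ≥ 1: 0.573333…, 0.34, 0 → sum = 0.913333…
V_1 = 0.913333… / l_1 = 0.913333… / 0.573333… = 1.593023… → 1.59

1.59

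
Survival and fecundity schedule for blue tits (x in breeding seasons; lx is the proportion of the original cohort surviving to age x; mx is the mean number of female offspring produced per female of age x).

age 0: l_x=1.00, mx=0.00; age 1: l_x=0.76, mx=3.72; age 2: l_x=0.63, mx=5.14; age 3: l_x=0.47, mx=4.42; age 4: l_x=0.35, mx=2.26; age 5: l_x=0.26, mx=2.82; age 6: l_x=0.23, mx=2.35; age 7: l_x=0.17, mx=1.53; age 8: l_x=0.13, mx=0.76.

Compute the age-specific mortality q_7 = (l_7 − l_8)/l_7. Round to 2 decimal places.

0.24

q_7 = (l_7 − l_8) / l_7 = (0.17 − 0.13) / 0.17
     = 0.04 / 0.17 = 0.235294… → 0.24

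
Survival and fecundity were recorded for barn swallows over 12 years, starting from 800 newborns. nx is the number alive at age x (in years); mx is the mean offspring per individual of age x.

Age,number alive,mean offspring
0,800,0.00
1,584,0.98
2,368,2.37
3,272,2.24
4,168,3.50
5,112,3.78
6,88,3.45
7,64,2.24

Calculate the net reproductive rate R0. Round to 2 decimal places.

4.39

lx = nx/n0 = nx/800: 1, 0.73, 0.46, 0.34, 0.21, 0.14, 0.11, 0.08
lx·mx by age: 0, 0.7154, 1.0902, 0.7616, 0.735, 0.5292, 0.3795, 0.1792
R0 = Σ lx·mx = 4.3901 → 4.39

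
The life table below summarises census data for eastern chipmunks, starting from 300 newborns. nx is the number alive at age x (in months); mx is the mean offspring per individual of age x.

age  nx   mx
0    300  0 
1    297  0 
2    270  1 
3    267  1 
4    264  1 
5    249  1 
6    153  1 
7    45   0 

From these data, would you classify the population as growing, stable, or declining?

lx = nx/n0 = nx/300: 1, 0.99, 0.9, 0.89, 0.88, 0.83, 0.51, 0.15
R0 = Σ lx·mx = 0 + 0 + 0.9 + 0.89 + 0.88 + 0.83 + 0.51 + 0 = 4.01
R0 > 1, so the population is growing.

growing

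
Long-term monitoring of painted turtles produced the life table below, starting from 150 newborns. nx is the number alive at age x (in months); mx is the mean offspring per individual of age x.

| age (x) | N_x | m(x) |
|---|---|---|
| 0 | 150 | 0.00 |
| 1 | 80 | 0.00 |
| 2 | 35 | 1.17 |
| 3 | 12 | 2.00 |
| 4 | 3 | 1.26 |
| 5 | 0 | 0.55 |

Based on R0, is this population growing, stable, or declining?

declining

lx = nx/n0 = nx/150: 1, 0.53333…, 0.23333…, 0.08, 0.02, 0
R0 = Σ lx·mx = 0 + 0 + 0.273… + 0.16 + 0.0252 + 0 = 0.4582…
R0 < 1, so the population is declining.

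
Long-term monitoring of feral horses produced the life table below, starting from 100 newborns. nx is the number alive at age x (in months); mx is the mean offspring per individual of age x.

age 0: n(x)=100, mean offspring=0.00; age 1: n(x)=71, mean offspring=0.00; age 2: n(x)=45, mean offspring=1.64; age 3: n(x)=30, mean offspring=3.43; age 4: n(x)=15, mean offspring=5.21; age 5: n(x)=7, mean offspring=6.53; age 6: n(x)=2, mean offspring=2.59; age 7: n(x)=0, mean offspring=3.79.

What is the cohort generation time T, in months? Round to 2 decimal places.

3.36

lx = nx/n0 = nx/100: 1, 0.71, 0.45, 0.3, 0.15, 0.07, 0.02, 0
lx·mx: 0, 0, 0.738, 1.029, 0.7815, 0.4571, 0.0518, 0 → R0 = 3.0574
x·lx·mx: 0, 0, 1.476, 3.087, 3.126, 2.2855, 0.3108, 0 → Σ = 10.2853
T = 10.2853 / 3.0574 = 3.364068… → 3.36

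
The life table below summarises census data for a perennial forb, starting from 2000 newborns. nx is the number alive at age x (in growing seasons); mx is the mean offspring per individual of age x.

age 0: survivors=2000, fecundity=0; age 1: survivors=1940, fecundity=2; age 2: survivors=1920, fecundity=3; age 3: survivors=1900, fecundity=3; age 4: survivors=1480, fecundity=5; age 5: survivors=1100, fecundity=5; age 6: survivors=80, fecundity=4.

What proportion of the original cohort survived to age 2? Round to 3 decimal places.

0.960

l_2 = n_2/n_0 = 1920/2000 = 0.96 → 0.960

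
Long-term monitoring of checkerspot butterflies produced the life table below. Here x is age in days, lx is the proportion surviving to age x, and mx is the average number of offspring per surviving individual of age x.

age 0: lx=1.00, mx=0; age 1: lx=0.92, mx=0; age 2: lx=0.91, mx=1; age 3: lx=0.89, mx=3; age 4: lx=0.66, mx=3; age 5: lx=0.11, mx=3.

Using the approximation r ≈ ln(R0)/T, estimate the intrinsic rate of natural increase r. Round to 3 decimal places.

0.538

R0 = Σ lx·mx = 0 + 0 + 0.91 + 2.67 + 1.98 + 0.33 = 5.89
Σ x·lx·mx = 19.4; T = 19.4/5.89 = 3.29372…
r ≈ ln(R0)/T = ln(5.89)/3.29372… = 0.53838… → 0.538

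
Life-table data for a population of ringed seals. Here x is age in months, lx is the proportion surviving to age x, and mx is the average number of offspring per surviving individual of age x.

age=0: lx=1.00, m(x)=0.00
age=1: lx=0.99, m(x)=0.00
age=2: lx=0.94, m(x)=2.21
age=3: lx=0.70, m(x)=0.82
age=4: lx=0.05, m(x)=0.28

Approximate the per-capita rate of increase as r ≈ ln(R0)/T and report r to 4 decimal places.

0.4404

R0 = Σ lx·mx = 0 + 0 + 2.0774 + 0.574 + 0.014 = 2.6654
Σ x·lx·mx = 5.9328; T = 5.9328/2.6654 = 2.22586…
r ≈ ln(R0)/T = ln(2.6654)/2.22586… = 0.440439… → 0.4404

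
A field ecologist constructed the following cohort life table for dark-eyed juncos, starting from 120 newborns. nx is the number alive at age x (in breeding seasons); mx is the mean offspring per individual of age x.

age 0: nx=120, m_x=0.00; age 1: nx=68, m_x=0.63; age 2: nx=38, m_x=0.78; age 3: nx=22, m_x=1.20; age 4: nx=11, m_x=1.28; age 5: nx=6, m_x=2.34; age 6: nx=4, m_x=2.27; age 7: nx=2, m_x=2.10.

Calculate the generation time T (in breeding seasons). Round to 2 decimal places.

2.79

lx = nx/n0 = nx/120: 1, 0.56667…, 0.31667…, 0.18333…, 0.09167…, 0.05, 0.03333…, 0.01667…
lx·mx: 0, 0.357…, 0.247…, 0.22…, 0.117333…, 0.117, 0.075667…, 0.035… → R0 = 1.169…
x·lx·mx: 0, 0.357…, 0.494…, 0.66…, 0.469333…, 0.585, 0.454…, 0.245… → Σ = 3.264333…
T = 3.264333… / 1.169… = 2.792415… → 2.79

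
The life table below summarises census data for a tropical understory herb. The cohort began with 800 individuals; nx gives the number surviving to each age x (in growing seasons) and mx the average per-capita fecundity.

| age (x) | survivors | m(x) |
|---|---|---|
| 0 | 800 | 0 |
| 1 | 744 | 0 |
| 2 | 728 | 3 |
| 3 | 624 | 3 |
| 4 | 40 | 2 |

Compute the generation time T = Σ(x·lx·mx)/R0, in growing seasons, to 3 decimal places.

2.491

lx = nx/n0 = nx/800: 1, 0.93, 0.91, 0.78, 0.05
lx·mx: 0, 0, 2.73, 2.34, 0.1 → R0 = 5.17
x·lx·mx: 0, 0, 5.46, 7.02, 0.4 → Σ = 12.88
T = 12.88 / 5.17 = 2.491296… → 2.491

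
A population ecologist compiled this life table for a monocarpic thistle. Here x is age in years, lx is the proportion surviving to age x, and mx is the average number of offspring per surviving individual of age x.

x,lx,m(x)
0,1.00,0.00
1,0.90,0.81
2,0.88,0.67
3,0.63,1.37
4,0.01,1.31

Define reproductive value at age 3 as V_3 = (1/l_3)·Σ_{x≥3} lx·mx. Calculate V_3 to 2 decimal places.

lx·mx for x ≥ 3: 0.8631, 0.0131 → sum = 0.8762
V_3 = 0.8762 / l_3 = 0.8762 / 0.63 = 1.390794… → 1.39

1.39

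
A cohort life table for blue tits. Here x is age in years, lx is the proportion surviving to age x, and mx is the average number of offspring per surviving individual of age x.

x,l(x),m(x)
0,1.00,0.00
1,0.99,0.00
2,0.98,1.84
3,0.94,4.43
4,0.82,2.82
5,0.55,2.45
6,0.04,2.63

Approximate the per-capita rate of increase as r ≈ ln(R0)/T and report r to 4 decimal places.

R0 = Σ lx·mx = 0 + 0 + 1.8032 + 4.1642 + 2.3124 + 1.3475 + 0.1052 = 9.7325
Σ x·lx·mx = 32.7173; T = 32.7173/9.7325 = 3.36165…
r ≈ ln(R0)/T = ln(9.7325)/3.36165… = 0.67689… → 0.6769

0.6769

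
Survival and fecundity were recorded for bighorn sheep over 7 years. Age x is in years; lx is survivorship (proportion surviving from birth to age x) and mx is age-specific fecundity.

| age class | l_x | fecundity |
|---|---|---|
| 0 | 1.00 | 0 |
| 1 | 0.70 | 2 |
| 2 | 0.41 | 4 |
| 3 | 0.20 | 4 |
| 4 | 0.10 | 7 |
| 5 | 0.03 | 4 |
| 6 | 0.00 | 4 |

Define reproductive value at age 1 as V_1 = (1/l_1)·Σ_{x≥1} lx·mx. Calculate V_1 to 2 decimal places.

lx·mx for x ≥ 1: 1.4, 1.64, 0.8, 0.7, 0.12, 0 → sum = 4.66
V_1 = 4.66 / l_1 = 4.66 / 0.7 = 6.657143… → 6.66

6.66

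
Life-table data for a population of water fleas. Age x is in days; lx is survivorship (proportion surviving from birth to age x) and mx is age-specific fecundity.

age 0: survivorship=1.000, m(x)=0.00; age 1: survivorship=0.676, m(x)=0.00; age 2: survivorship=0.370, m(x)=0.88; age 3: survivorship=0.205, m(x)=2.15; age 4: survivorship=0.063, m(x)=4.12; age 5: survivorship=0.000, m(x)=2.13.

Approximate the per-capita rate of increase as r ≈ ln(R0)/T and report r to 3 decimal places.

R0 = Σ lx·mx = 0 + 0 + 0.3256 + 0.44075 + 0.25956 + 0 = 1.02591
Σ x·lx·mx = 3.01169; T = 3.01169/1.02591 = 2.93563…
r ≈ ln(R0)/T = ln(1.02591)/2.93563… = 0.00871… → 0.009

0.009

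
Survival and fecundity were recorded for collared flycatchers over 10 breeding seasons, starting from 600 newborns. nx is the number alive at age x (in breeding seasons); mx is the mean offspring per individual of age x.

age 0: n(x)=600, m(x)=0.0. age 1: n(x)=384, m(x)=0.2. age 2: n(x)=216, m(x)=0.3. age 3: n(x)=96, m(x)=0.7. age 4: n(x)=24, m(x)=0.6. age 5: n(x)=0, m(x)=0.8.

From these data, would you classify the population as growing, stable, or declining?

declining

lx = nx/n0 = nx/600: 1, 0.64, 0.36, 0.16, 0.04, 0
R0 = Σ lx·mx = 0 + 0.128 + 0.108 + 0.112 + 0.024 + 0 = 0.372
R0 < 1, so the population is declining.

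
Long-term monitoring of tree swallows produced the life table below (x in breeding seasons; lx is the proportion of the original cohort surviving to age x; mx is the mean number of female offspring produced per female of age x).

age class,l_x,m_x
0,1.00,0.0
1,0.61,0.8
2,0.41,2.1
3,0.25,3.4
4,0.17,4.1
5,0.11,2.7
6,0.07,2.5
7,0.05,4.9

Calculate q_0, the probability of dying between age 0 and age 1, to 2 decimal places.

0.39

q_0 = (l_0 − l_1) / l_0 = (1 − 0.61) / 1
     = 0.39 / 1 = 0.39 → 0.39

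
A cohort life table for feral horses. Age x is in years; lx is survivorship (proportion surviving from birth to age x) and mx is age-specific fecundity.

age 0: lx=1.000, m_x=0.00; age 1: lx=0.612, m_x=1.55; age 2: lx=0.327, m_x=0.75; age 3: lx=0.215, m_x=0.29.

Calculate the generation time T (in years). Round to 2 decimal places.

lx·mx: 0, 0.9486, 0.24525, 0.06235 → R0 = 1.2562
x·lx·mx: 0, 0.9486, 0.4905, 0.18705 → Σ = 1.62615
T = 1.62615 / 1.2562 = 1.294499… → 1.29

1.29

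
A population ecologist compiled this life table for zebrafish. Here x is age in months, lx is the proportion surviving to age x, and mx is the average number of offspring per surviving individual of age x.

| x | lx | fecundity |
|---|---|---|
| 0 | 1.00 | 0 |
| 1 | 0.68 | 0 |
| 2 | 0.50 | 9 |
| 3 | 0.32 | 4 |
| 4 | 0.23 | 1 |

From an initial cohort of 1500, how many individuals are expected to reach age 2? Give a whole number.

Expected survivors = N0 · l_2 = 1500 × 0.50 = 750 → 750

750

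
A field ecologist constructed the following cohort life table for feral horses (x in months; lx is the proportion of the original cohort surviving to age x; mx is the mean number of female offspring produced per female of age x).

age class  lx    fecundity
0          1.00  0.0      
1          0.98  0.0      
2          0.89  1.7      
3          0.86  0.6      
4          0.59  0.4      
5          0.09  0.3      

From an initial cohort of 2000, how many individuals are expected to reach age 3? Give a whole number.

Expected survivors = N0 · l_3 = 2000 × 0.86 = 1720 → 1720

1720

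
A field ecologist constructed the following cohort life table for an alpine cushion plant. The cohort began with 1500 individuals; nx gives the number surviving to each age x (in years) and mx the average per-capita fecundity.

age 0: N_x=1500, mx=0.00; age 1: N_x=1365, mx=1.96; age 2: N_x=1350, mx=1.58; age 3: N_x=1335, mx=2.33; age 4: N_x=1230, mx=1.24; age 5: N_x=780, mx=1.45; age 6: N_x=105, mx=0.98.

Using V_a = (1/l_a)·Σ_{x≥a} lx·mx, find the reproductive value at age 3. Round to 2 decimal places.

4.40

lx = nx/n0 = nx/1500: 1, 0.91, 0.9, 0.89, 0.82, 0.52, 0.07
lx·mx for x ≥ 3: 2.0737, 1.0168, 0.754, 0.0686 → sum = 3.9131
V_3 = 3.9131 / l_3 = 3.9131 / 0.89 = 4.396742… → 4.40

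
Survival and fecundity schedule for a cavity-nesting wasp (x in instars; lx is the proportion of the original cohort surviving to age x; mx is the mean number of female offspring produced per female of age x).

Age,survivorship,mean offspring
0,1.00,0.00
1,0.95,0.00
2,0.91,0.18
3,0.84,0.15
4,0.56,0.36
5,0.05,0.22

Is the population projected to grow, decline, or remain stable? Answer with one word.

declining

R0 = Σ lx·mx = 0 + 0 + 0.1638 + 0.126 + 0.2016 + 0.011 = 0.5024
R0 < 1, so the population is declining.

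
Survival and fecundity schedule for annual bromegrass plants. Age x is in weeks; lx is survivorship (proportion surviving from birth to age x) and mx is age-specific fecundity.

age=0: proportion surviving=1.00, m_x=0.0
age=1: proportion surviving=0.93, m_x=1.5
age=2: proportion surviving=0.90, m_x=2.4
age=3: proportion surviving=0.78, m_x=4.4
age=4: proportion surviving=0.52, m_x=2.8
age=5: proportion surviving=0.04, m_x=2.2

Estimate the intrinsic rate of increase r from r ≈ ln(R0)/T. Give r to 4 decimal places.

0.8210

R0 = Σ lx·mx = 0 + 1.395 + 2.16 + 3.432 + 1.456 + 0.088 = 8.531
Σ x·lx·mx = 22.275; T = 22.275/8.531 = 2.61107…
r ≈ ln(R0)/T = ln(8.531)/2.61107… = 0.821008… → 0.8210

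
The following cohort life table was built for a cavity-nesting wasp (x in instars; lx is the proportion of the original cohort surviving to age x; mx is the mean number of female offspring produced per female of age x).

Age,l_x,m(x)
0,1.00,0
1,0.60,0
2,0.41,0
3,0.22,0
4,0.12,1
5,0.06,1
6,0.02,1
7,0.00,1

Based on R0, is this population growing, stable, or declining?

R0 = Σ lx·mx = 0 + 0 + 0 + 0 + 0.12 + 0.06 + 0.02 + 0 = 0.2
R0 < 1, so the population is declining.

declining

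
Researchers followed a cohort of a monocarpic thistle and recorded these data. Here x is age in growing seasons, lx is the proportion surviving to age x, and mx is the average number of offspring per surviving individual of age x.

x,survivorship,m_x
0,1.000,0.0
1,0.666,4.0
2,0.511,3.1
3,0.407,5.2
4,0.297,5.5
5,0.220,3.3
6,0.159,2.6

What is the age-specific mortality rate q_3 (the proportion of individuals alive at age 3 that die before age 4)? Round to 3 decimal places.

0.270

q_3 = (l_3 − l_4) / l_3 = (0.407 − 0.297) / 0.407
     = 0.11 / 0.407 = 0.27027… → 0.270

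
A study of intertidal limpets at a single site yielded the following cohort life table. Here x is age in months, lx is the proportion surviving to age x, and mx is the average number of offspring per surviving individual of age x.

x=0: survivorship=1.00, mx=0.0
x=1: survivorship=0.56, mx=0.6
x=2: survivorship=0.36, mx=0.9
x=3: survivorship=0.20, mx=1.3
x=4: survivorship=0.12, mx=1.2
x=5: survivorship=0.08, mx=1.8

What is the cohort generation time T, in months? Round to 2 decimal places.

2.53

lx·mx: 0, 0.336, 0.324, 0.26, 0.144, 0.144 → R0 = 1.208
x·lx·mx: 0, 0.336, 0.648, 0.78, 0.576, 0.72 → Σ = 3.06
T = 3.06 / 1.208 = 2.533113… → 2.53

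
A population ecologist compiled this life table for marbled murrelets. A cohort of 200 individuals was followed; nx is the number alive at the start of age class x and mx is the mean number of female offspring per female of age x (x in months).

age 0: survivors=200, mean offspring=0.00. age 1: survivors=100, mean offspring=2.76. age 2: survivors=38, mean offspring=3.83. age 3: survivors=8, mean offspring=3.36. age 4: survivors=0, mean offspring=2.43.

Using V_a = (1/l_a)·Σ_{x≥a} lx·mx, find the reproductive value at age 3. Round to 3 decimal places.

lx = nx/n0 = nx/200: 1, 0.5, 0.19, 0.04, 0
lx·mx for x ≥ 3: 0.1344, 0 → sum = 0.1344
V_3 = 0.1344 / l_3 = 0.1344 / 0.04 = 3.36 → 3.360

3.360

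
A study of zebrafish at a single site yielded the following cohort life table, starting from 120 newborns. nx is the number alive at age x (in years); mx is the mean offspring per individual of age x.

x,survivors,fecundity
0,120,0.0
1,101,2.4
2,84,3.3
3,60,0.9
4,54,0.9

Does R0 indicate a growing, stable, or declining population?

lx = nx/n0 = nx/120: 1, 0.84167…, 0.7, 0.5, 0.45
R0 = Σ lx·mx = 0 + 2.02… + 2.31 + 0.45 + 0.405 = 5.185…
R0 > 1, so the population is growing.

growing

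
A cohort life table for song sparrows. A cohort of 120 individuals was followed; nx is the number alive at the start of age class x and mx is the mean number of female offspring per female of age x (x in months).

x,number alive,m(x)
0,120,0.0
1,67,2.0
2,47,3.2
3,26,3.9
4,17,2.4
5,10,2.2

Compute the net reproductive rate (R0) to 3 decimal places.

lx = nx/n0 = nx/120: 1, 0.55833…, 0.39167…, 0.21667…, 0.14167…, 0.08333…
lx·mx by age: 0, 1.116667…, 1.253333…, 0.845…, 0.34…, 0.183333…
R0 = Σ lx·mx = 3.738333… → 3.738

3.738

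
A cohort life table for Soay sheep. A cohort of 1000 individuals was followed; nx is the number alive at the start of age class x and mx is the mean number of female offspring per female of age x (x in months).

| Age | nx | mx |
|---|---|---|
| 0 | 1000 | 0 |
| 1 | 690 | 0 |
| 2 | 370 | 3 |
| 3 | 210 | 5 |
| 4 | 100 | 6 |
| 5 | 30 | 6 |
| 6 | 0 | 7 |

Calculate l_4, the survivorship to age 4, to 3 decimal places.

l_4 = n_4/n_0 = 100/1000 = 0.1 → 0.100

0.100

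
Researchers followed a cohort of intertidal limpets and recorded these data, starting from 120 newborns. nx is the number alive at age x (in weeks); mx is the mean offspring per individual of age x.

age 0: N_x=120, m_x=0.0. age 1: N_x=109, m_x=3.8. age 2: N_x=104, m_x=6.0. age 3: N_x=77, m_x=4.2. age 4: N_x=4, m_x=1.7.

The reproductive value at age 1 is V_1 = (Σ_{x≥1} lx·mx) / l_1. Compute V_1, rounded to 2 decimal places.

lx = nx/n0 = nx/120: 1, 0.90833…, 0.86667…, 0.64167…, 0.03333…
lx·mx for x ≥ 1: 3.451667…, 5.2…, 2.695…, 0.056667… → sum = 11.403333…
V_1 = 11.403333… / l_1 = 11.403333… / 0.908333… = 12.554128… → 12.55

12.55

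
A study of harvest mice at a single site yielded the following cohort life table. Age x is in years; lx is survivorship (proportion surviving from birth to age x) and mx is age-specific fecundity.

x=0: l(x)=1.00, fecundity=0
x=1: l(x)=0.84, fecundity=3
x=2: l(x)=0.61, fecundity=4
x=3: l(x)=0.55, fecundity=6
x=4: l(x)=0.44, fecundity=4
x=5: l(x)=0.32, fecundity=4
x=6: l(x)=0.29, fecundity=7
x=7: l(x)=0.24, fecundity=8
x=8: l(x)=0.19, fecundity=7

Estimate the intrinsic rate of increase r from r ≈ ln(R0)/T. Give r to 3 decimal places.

R0 = Σ lx·mx = 0 + 2.52 + 2.44 + 3.3 + 1.76 + 1.28 + 2.03 + 1.92 + 1.33 = 16.58
Σ x·lx·mx = 67; T = 67/16.58 = 4.04101…
r ≈ ln(R0)/T = ln(16.58)/4.04101… = 0.69492… → 0.695

0.695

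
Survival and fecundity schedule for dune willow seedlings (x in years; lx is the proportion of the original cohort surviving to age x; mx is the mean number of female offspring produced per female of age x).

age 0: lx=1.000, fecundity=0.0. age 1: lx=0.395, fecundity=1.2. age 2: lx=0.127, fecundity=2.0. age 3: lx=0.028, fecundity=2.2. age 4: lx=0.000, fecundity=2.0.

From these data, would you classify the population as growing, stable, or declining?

declining

R0 = Σ lx·mx = 0 + 0.474 + 0.254 + 0.0616 + 0 = 0.7896
R0 < 1, so the population is declining.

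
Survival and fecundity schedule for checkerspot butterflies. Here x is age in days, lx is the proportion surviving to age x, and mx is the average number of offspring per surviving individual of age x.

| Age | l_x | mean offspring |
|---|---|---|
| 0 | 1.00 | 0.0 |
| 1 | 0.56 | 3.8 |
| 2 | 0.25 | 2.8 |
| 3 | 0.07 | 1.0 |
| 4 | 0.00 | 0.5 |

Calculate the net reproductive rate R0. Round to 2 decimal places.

lx·mx by age: 0, 2.128, 0.7, 0.07, 0
R0 = Σ lx·mx = 2.898 → 2.90

2.90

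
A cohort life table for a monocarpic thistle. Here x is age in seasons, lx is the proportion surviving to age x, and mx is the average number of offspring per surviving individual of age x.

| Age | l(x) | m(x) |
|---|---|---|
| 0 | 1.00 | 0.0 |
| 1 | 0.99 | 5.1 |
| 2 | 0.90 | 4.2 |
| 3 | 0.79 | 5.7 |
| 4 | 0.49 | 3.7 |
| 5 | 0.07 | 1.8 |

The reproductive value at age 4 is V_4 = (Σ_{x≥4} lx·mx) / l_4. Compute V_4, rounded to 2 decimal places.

lx·mx for x ≥ 4: 1.813, 0.126 → sum = 1.939
V_4 = 1.939 / l_4 = 1.939 / 0.49 = 3.957143… → 3.96

3.96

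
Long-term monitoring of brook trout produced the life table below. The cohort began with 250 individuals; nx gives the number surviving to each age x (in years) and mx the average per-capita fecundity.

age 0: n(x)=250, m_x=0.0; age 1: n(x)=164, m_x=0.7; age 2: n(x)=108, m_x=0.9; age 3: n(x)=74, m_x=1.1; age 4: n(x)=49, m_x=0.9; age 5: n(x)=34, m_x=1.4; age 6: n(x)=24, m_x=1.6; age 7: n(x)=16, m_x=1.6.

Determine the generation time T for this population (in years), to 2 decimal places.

lx = nx/n0 = nx/250: 1, 0.656, 0.432, 0.296, 0.196, 0.136, 0.096, 0.064
lx·mx: 0, 0.4592, 0.3888, 0.3256, 0.1764, 0.1904, 0.1536, 0.1024 → R0 = 1.7964
x·lx·mx: 0, 0.4592, 0.7776, 0.9768, 0.7056, 0.952, 0.9216, 0.7168 → Σ = 5.5096
T = 5.5096 / 1.7964 = 3.067023… → 3.07

3.07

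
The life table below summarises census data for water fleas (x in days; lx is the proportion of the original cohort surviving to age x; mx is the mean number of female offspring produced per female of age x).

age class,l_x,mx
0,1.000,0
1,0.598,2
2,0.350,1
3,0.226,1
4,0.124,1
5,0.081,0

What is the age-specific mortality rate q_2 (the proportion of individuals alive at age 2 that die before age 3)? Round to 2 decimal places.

q_2 = (l_2 − l_3) / l_2 = (0.35 − 0.226) / 0.35
     = 0.124 / 0.35 = 0.354286… → 0.35

0.35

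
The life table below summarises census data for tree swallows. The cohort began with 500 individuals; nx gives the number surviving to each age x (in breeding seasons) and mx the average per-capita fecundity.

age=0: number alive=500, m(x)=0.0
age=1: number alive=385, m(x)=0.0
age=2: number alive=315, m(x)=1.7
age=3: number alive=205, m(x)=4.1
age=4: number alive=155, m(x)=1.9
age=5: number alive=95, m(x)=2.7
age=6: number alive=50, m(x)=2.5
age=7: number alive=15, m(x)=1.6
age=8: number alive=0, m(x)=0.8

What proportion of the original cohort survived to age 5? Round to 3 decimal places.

0.190

l_5 = n_5/n_0 = 95/500 = 0.19 → 0.190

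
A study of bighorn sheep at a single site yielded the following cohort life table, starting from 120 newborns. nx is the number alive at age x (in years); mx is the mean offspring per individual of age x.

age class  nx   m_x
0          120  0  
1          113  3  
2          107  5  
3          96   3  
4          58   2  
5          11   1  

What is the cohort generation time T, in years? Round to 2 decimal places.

2.17

lx = nx/n0 = nx/120: 1, 0.94167…, 0.89167…, 0.8, 0.48333…, 0.09167…
lx·mx: 0, 2.825…, 4.458333…, 2.4, 0.966667…, 0.091667… → R0 = 10.741667…
x·lx·mx: 0, 2.825…, 8.916667…, 7.2, 3.866667…, 0.458333… → Σ = 23.266667…
T = 23.266667… / 10.741667… = 2.16602… → 2.17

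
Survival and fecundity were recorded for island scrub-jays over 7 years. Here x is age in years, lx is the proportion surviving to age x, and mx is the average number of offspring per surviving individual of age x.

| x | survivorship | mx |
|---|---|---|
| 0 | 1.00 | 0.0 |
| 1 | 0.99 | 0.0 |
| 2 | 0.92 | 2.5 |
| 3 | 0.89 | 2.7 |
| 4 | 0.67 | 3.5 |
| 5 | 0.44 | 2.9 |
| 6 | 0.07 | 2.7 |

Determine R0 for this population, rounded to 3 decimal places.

8.513

lx·mx by age: 0, 0, 2.3, 2.403, 2.345, 1.276, 0.189
R0 = Σ lx·mx = 8.513 → 8.513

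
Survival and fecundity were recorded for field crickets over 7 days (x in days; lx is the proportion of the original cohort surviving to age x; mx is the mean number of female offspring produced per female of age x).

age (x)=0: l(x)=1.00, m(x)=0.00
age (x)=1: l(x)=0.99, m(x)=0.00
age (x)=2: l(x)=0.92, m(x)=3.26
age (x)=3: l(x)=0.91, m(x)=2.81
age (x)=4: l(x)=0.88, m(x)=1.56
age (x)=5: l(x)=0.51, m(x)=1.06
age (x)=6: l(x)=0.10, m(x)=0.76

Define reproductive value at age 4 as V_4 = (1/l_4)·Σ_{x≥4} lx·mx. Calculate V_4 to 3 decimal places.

lx·mx for x ≥ 4: 1.3728, 0.5406, 0.076 → sum = 1.9894
V_4 = 1.9894 / l_4 = 1.9894 / 0.88 = 2.260682… → 2.261

2.261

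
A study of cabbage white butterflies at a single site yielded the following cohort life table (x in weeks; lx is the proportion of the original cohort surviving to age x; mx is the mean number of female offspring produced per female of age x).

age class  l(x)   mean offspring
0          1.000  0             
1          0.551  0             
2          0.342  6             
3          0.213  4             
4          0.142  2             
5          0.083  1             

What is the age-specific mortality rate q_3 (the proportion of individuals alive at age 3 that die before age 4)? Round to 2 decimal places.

q_3 = (l_3 − l_4) / l_3 = (0.213 − 0.142) / 0.213
     = 0.071 / 0.213 = 0.333333… → 0.33

0.33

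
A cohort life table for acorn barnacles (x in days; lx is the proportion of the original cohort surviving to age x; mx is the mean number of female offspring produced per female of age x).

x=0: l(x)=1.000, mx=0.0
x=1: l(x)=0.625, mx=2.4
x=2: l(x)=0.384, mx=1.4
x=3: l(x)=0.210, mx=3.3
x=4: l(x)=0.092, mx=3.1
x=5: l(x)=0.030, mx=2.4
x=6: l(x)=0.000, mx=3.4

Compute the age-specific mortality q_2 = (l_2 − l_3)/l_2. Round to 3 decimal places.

q_2 = (l_2 − l_3) / l_2 = (0.384 − 0.21) / 0.384
     = 0.174 / 0.384 = 0.453125 → 0.453

0.453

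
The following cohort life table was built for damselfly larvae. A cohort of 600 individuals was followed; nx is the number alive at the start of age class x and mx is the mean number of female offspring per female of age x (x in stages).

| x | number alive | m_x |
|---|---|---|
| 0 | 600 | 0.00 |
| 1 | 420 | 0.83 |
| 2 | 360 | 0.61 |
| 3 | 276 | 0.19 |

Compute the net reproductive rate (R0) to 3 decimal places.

lx = nx/n0 = nx/600: 1, 0.7, 0.6, 0.46
lx·mx by age: 0, 0.581, 0.366, 0.0874
R0 = Σ lx·mx = 1.0344 → 1.034

1.034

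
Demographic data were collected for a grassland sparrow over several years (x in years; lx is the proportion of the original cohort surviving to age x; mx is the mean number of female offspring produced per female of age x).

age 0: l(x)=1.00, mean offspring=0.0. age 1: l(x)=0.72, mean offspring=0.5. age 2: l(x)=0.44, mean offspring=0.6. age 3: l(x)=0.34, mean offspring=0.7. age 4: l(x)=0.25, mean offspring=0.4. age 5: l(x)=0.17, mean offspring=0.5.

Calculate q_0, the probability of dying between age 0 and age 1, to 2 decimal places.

q_0 = (l_0 − l_1) / l_0 = (1 − 0.72) / 1
     = 0.28 / 1 = 0.28 → 0.28

0.28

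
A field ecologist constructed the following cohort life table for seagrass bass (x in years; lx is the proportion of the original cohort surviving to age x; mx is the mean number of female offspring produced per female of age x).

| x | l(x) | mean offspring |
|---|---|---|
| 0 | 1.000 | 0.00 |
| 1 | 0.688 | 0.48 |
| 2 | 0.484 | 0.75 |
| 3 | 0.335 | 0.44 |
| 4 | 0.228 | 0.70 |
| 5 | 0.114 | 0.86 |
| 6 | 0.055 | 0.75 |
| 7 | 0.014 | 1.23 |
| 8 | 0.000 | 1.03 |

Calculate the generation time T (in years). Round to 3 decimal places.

lx·mx: 0, 0.33024, 0.363, 0.1474, 0.1596, 0.09804, 0.04125, 0.01722, 0 → R0 = 1.15675
x·lx·mx: 0, 0.33024, 0.726, 0.4422, 0.6384, 0.4902, 0.2475, 0.12054, 0 → Σ = 2.99508
T = 2.99508 / 1.15675 = 2.58922… → 2.589

2.589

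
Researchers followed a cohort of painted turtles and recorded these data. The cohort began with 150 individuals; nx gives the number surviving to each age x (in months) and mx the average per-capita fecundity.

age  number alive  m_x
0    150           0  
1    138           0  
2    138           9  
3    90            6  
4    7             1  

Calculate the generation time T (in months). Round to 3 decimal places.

2.310

lx = nx/n0 = nx/150: 1, 0.92, 0.92, 0.6, 0.04667…
lx·mx: 0, 0, 8.28, 3.6, 0.046667… → R0 = 11.926667…
x·lx·mx: 0, 0, 16.56, 10.8, 0.186667… → Σ = 27.546667…
T = 27.546667… / 11.926667… = 2.30967… → 2.310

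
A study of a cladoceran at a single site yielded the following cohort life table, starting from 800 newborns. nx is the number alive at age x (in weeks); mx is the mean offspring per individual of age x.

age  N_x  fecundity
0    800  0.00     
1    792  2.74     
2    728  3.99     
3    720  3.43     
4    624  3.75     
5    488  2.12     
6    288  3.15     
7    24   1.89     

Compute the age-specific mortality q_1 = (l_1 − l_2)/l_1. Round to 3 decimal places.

lx = nx/n0 = nx/800: 1, 0.99, 0.91, 0.9, 0.78, 0.61, 0.36, 0.03
q_1 = (l_1 − l_2) / l_1 = (0.99 − 0.91) / 0.99
     = 0.08 / 0.99 = 0.080808… → 0.081

0.081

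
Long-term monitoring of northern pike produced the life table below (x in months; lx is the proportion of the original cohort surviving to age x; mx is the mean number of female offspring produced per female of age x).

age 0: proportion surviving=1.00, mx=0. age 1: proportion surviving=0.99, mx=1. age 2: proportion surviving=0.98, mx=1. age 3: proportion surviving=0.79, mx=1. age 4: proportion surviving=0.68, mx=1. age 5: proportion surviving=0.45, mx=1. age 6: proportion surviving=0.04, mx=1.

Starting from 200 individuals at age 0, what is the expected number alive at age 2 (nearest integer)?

Expected survivors = N0 · l_2 = 200 × 0.98 = 196 → 196

196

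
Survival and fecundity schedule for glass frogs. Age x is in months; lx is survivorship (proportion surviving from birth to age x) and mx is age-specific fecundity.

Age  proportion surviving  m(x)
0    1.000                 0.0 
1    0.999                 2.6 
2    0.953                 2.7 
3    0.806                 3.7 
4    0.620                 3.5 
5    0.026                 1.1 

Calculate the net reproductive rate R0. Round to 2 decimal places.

lx·mx by age: 0, 2.5974, 2.5731, 2.9822, 2.17, 0.0286
R0 = Σ lx·mx = 10.3513 → 10.35

10.35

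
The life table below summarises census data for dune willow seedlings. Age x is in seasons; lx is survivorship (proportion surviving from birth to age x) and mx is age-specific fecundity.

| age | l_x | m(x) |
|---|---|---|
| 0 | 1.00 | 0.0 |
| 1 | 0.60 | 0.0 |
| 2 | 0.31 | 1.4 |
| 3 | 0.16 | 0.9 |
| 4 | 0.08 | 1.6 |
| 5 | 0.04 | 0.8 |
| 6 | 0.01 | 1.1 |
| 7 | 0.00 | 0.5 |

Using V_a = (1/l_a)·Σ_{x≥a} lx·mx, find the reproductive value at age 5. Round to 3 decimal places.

1.075

lx·mx for x ≥ 5: 0.032, 0.011, 0 → sum = 0.043
V_5 = 0.043 / l_5 = 0.043 / 0.04 = 1.075 → 1.075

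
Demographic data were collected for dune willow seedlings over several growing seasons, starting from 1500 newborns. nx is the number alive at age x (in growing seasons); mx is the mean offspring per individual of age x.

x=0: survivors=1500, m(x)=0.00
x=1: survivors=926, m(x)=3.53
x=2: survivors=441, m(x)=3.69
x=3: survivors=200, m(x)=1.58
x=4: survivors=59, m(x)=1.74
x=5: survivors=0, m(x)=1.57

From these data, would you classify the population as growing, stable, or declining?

growing

lx = nx/n0 = nx/1500: 1, 0.61733…, 0.294, 0.13333…, 0.03933…, 0
R0 = Σ lx·mx = 0 + 2.179187… + 1.08486 + 0.210667… + 0.06844… + 0 = 3.543153…
R0 > 1, so the population is growing.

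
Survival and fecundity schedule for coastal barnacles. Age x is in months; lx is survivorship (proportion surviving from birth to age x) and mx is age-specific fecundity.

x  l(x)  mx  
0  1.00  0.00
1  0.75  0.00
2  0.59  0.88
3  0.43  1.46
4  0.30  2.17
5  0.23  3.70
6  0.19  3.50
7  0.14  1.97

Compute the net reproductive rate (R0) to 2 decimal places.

3.59

lx·mx by age: 0, 0, 0.5192, 0.6278, 0.651, 0.851, 0.665, 0.2758
R0 = Σ lx·mx = 3.5898 → 3.59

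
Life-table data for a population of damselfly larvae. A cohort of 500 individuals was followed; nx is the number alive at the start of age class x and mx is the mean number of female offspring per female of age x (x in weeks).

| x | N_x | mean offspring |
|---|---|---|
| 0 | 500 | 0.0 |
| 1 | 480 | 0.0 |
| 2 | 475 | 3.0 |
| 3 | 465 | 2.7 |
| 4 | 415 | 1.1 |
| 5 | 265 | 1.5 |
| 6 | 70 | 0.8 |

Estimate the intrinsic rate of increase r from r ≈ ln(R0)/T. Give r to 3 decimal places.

0.657

lx = nx/n0 = nx/500: 1, 0.96, 0.95, 0.93, 0.83, 0.53, 0.14
R0 = Σ lx·mx = 0 + 0 + 2.85 + 2.511 + 0.913 + 0.795 + 0.112 = 7.181
Σ x·lx·mx = 21.532; T = 21.532/7.181 = 2.99847…
r ≈ ln(R0)/T = ln(7.181)/2.99847… = 0.65748… → 0.657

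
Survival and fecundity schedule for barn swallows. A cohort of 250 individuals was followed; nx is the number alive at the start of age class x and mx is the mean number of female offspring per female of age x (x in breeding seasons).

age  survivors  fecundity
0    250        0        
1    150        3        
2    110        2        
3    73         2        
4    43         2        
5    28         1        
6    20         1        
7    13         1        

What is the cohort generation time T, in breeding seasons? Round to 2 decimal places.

2.10

lx = nx/n0 = nx/250: 1, 0.6, 0.44, 0.292, 0.172, 0.112, 0.08, 0.052
lx·mx: 0, 1.8, 0.88, 0.584, 0.344, 0.112, 0.08, 0.052 → R0 = 3.852
x·lx·mx: 0, 1.8, 1.76, 1.752, 1.376, 0.56, 0.48, 0.364 → Σ = 8.092
T = 8.092 / 3.852 = 2.100727… → 2.10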